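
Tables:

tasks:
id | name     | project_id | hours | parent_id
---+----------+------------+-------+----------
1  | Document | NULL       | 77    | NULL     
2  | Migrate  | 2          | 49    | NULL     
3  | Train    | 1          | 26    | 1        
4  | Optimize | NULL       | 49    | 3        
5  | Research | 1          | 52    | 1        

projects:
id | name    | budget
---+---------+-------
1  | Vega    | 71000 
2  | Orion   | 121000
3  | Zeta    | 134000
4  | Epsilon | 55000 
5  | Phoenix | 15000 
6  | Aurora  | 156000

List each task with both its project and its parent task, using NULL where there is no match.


Two LEFT JOINs from the same base table tasks: one to projects via project_id, one to tasks itself via parent_id. Both are LEFT so every task is preserved.
Match against projects:
  - task 1 (Document): project_id=NULL, no match -> kept with NULL
  - task 2 (Migrate): project_id=2 -> matches Orion
  - task 3 (Train): project_id=1 -> matches Vega
  - task 4 (Optimize): project_id=NULL, no match -> kept with NULL
  - task 5 (Research): project_id=1 -> matches Vega
Match against tasks (self):
  - task 1 (Document): parent_id=NULL -> NULL
  - task 2 (Migrate): parent_id=NULL -> NULL
  - task 3 (Train): parent_id=1 -> Document
  - task 4 (Optimize): parent_id=3 -> Train
  - task 5 (Research): parent_id=1 -> Document

SQL:
SELECT a.name, b.name AS project, c.name AS parent
FROM tasks a
LEFT JOIN projects b ON a.project_id = b.id
LEFT JOIN tasks c ON a.parent_id = c.id

Result:
name     | project | parent  
---------+---------+---------
Document | NULL    | NULL    
Migrate  | Orion   | NULL    
Train    | Vega    | Document
Optimize | NULL    | Train   
Research | Vega    | Document


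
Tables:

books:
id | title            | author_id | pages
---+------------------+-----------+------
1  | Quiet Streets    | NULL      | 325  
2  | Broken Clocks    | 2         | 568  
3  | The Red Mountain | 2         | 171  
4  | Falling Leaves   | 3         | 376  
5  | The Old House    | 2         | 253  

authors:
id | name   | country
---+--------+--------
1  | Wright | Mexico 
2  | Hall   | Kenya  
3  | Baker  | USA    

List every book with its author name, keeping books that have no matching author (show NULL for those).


LEFT JOIN keeps every row from books (the left table); where author_id has no match in authors, the author columns become NULL. Walk through each book:
  - book 1 (Quiet Streets): author_id=NULL, no match -> kept with NULL
  - book 2 (Broken Clocks): author_id=2 -> matches Hall
  - book 3 (The Red Mountain): author_id=2 -> matches Hall
  - book 4 (Falling Leaves): author_id=3 -> matches Baker
  - book 5 (The Old House): author_id=2 -> matches Hall
All 5 rows appear; 1 has NULL author.

SQL:
SELECT a.title, b.name AS author
FROM books a
LEFT JOIN authors b ON a.author_id = b.id

Result:
title            | author
-----------------+-------
Quiet Streets    | NULL  
Broken Clocks    | Hall  
The Red Mountain | Hall  
Falling Leaves   | Baker 
The Old House    | Hall  


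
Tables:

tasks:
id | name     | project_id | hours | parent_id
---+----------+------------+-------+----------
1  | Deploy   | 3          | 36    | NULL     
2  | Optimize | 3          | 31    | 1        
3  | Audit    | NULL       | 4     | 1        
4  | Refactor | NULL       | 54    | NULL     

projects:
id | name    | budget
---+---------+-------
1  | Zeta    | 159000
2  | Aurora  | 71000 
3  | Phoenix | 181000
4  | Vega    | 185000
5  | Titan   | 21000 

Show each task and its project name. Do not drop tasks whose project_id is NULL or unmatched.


LEFT JOIN keeps every row from tasks (the left table); where project_id has no match in projects, the project columns become NULL. Walk through each task:
  - task 1 (Deploy): project_id=3 -> matches Phoenix
  - task 2 (Optimize): project_id=3 -> matches Phoenix
  - task 3 (Audit): project_id=NULL, no match -> kept with NULL
  - task 4 (Refactor): project_id=NULL, no match -> kept with NULL
All 4 rows appear; 2 have NULL project.

SQL:
SELECT a.name, b.name AS project
FROM tasks a
LEFT JOIN projects b ON a.project_id = b.id

Result:
name     | project
---------+--------
Deploy   | Phoenix
Optimize | Phoenix
Audit    | NULL   
Refactor | NULL   


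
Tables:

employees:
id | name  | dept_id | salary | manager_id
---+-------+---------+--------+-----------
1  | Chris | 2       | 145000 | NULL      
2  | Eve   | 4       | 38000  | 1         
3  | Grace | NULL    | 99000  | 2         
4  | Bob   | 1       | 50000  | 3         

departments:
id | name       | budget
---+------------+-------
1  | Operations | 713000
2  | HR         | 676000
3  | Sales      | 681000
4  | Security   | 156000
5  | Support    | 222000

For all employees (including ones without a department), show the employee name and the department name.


LEFT JOIN keeps every row from employees (the left table); where dept_id has no match in departments, the department columns become NULL. Walk through each employee:
  - employee 1 (Chris): dept_id=2 -> matches HR
  - employee 2 (Eve): dept_id=4 -> matches Security
  - employee 3 (Grace): dept_id=NULL, no match -> kept with NULL
  - employee 4 (Bob): dept_id=1 -> matches Operations
All 4 rows appear; 1 has NULL department.

SQL:
SELECT a.name, b.name AS department
FROM employees a
LEFT JOIN departments b ON a.dept_id = b.id

Result:
name  | department
------+-----------
Chris | HR        
Eve   | Security  
Grace | NULL      
Bob   | Operations


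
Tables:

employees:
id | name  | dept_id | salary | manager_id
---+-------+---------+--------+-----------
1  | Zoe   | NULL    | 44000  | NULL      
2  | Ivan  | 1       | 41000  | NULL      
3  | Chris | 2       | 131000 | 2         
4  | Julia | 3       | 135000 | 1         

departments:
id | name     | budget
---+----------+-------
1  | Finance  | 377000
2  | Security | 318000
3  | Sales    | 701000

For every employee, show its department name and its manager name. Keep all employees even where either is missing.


Two LEFT JOINs from the same base table employees: one to departments via dept_id, one to employees itself via manager_id. Both are LEFT so every employee is preserved.
Match against departments:
  - employee 1 (Zoe): dept_id=NULL, no match -> kept with NULL
  - employee 2 (Ivan): dept_id=1 -> matches Finance
  - employee 3 (Chris): dept_id=2 -> matches Security
  - employee 4 (Julia): dept_id=3 -> matches Sales
Match against employees (self):
  - employee 1 (Zoe): manager_id=NULL -> NULL
  - employee 2 (Ivan): manager_id=NULL -> NULL
  - employee 3 (Chris): manager_id=2 -> Ivan
  - employee 4 (Julia): manager_id=1 -> Zoe

SQL:
SELECT a.name, b.name AS department, c.name AS manager
FROM employees a
LEFT JOIN departments b ON a.dept_id = b.id
LEFT JOIN employees c ON a.manager_id = c.id

Result:
name  | department | manager
------+------------+--------
Zoe   | NULL       | NULL   
Ivan  | Finance    | NULL   
Chris | Security   | Ivan   
Julia | Sales      | Zoe    


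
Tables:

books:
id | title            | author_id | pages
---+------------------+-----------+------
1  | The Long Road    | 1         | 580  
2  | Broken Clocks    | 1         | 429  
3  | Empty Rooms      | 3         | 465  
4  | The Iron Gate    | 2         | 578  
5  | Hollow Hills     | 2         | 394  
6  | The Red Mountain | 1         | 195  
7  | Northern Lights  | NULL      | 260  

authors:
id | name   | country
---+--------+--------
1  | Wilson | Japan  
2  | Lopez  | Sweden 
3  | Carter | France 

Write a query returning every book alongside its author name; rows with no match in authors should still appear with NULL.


LEFT JOIN keeps every row from books (the left table); where author_id has no match in authors, the author columns become NULL. Walk through each book:
  - book 1 (The Long Road): author_id=1 -> matches Wilson
  - book 2 (Broken Clocks): author_id=1 -> matches Wilson
  - book 3 (Empty Rooms): author_id=3 -> matches Carter
  - book 4 (The Iron Gate): author_id=2 -> matches Lopez
  - book 5 (Hollow Hills): author_id=2 -> matches Lopez
  - book 6 (The Red Mountain): author_id=1 -> matches Wilson
  - book 7 (Northern Lights): author_id=NULL, no match -> kept with NULL
All 7 rows appear; 1 has NULL author.

SQL:
SELECT a.title, b.name AS author
FROM books a
LEFT JOIN authors b ON a.author_id = b.id

Result:
title            | author
-----------------+-------
The Long Road    | Wilson
Broken Clocks    | Wilson
Empty Rooms      | Carter
The Iron Gate    | Lopez 
Hollow Hills     | Lopez 
The Red Mountain | Wilson
Northern Lights  | NULL  


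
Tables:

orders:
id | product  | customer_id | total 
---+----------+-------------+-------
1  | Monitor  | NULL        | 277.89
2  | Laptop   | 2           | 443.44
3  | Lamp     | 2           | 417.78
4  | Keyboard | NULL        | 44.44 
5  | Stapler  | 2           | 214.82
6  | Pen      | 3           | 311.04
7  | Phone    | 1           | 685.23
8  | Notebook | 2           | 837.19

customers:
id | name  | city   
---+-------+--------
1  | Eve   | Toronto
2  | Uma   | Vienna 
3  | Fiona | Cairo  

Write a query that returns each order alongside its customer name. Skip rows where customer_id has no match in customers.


INNER JOIN keeps only orders rows whose customer_id matches an id in customers. Walk through each order:
  - order 1 (Monitor): customer_id=NULL, no match -> dropped
  - order 2 (Laptop): customer_id=2 -> matches Uma
  - order 3 (Lamp): customer_id=2 -> matches Uma
  - order 4 (Keyboard): customer_id=NULL, no match -> dropped
  - order 5 (Stapler): customer_id=2 -> matches Uma
  - order 6 (Pen): customer_id=3 -> matches Fiona
  - order 7 (Phone): customer_id=1 -> matches Eve
  - order 8 (Notebook): customer_id=2 -> matches Uma
So 2 of 8 rows are dropped.

SQL:
SELECT a.product, b.name AS customer
FROM orders a
INNER JOIN customers b ON a.customer_id = b.id

Result:
product  | customer
---------+---------
Laptop   | Uma     
Lamp     | Uma     
Stapler  | Uma     
Pen      | Fiona   
Phone    | Eve     
Notebook | Uma     


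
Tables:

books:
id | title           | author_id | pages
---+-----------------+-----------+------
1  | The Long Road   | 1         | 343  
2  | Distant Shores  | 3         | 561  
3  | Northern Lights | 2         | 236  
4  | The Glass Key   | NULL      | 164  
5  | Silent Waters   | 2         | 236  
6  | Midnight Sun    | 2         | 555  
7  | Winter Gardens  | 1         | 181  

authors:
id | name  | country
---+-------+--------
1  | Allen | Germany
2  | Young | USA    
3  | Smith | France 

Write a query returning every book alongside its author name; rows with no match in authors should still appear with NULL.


LEFT JOIN keeps every row from books (the left table); where author_id has no match in authors, the author columns become NULL. Walk through each book:
  - book 1 (The Long Road): author_id=1 -> matches Allen
  - book 2 (Distant Shores): author_id=3 -> matches Smith
  - book 3 (Northern Lights): author_id=2 -> matches Young
  - book 4 (The Glass Key): author_id=NULL, no match -> kept with NULL
  - book 5 (Silent Waters): author_id=2 -> matches Young
  - book 6 (Midnight Sun): author_id=2 -> matches Young
  - book 7 (Winter Gardens): author_id=1 -> matches Allen
All 7 rows appear; 1 has NULL author.

SQL:
SELECT a.title, b.name AS author
FROM books a
LEFT JOIN authors b ON a.author_id = b.id

Result:
title           | author
----------------+-------
The Long Road   | Allen 
Distant Shores  | Smith 
Northern Lights | Young 
The Glass Key   | NULL  
Silent Waters   | Young 
Midnight Sun    | Young 
Winter Gardens  | Allen 


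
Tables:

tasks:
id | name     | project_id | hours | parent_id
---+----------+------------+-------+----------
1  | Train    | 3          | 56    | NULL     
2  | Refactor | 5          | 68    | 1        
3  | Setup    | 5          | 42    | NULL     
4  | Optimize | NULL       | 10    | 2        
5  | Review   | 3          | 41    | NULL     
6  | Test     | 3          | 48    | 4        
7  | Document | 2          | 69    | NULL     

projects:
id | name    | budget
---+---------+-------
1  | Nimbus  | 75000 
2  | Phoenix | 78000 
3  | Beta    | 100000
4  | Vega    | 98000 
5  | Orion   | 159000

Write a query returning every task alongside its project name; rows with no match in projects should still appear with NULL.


LEFT JOIN keeps every row from tasks (the left table); where project_id has no match in projects, the project columns become NULL. Walk through each task:
  - task 1 (Train): project_id=3 -> matches Beta
  - task 2 (Refactor): project_id=5 -> matches Orion
  - task 3 (Setup): project_id=5 -> matches Orion
  - task 4 (Optimize): project_id=NULL, no match -> kept with NULL
  - task 5 (Review): project_id=3 -> matches Beta
  - task 6 (Test): project_id=3 -> matches Beta
  - task 7 (Document): project_id=2 -> matches Phoenix
All 7 rows appear; 1 has NULL project.

SQL:
SELECT a.name, b.name AS project
FROM tasks a
LEFT JOIN projects b ON a.project_id = b.id

Result:
name     | project
---------+--------
Train    | Beta   
Refactor | Orion  
Setup    | Orion  
Optimize | NULL   
Review   | Beta   
Test     | Beta   
Document | Phoenix


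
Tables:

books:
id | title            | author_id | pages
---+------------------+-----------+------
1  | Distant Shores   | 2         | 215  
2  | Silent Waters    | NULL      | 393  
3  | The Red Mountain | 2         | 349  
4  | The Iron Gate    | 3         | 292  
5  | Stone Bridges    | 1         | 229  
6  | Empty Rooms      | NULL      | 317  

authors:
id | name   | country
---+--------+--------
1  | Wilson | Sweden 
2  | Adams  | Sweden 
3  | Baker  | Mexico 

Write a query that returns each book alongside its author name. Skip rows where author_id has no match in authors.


INNER JOIN keeps only books rows whose author_id matches an id in authors. Walk through each book:
  - book 1 (Distant Shores): author_id=2 -> matches Adams
  - book 2 (Silent Waters): author_id=NULL, no match -> dropped
  - book 3 (The Red Mountain): author_id=2 -> matches Adams
  - book 4 (The Iron Gate): author_id=3 -> matches Baker
  - book 5 (Stone Bridges): author_id=1 -> matches Wilson
  - book 6 (Empty Rooms): author_id=NULL, no match -> dropped
So 2 of 6 rows are dropped.

SQL:
SELECT a.title, b.name AS author
FROM books a
INNER JOIN authors b ON a.author_id = b.id

Result:
title            | author
-----------------+-------
Distant Shores   | Adams 
The Red Mountain | Adams 
The Iron Gate    | Baker 
Stone Bridges    | Wilson


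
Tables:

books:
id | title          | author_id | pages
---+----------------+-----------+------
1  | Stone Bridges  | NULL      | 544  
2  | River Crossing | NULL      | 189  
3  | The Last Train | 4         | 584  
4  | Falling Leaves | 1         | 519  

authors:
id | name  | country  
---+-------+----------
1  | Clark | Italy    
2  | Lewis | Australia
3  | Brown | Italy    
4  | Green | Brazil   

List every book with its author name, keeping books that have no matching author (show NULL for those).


LEFT JOIN keeps every row from books (the left table); where author_id has no match in authors, the author columns become NULL. Walk through each book:
  - book 1 (Stone Bridges): author_id=NULL, no match -> kept with NULL
  - book 2 (River Crossing): author_id=NULL, no match -> kept with NULL
  - book 3 (The Last Train): author_id=4 -> matches Green
  - book 4 (Falling Leaves): author_id=1 -> matches Clark
All 4 rows appear; 2 have NULL author.

SQL:
SELECT a.title, b.name AS author
FROM books a
LEFT JOIN authors b ON a.author_id = b.id

Result:
title          | author
---------------+-------
Stone Bridges  | NULL  
River Crossing | NULL  
The Last Train | Green 
Falling Leaves | Clark 


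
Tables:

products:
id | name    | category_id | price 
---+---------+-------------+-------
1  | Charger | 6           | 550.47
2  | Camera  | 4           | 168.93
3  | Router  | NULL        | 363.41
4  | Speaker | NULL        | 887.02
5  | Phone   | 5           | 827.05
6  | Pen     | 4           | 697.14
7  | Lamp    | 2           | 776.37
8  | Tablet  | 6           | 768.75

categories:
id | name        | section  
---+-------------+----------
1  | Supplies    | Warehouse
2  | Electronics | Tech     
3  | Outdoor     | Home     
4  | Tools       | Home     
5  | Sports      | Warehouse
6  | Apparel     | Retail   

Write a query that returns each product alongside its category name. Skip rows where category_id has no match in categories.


INNER JOIN keeps only products rows whose category_id matches an id in categories. Walk through each product:
  - product 1 (Charger): category_id=6 -> matches Apparel
  - product 2 (Camera): category_id=4 -> matches Tools
  - product 3 (Router): category_id=NULL, no match -> dropped
  - product 4 (Speaker): category_id=NULL, no match -> dropped
  - product 5 (Phone): category_id=5 -> matches Sports
  - product 6 (Pen): category_id=4 -> matches Tools
  - product 7 (Lamp): category_id=2 -> matches Electronics
  - product 8 (Tablet): category_id=6 -> matches Apparel
So 2 of 8 rows are dropped.

SQL:
SELECT a.name, b.name AS category
FROM products a
INNER JOIN categories b ON a.category_id = b.id

Result:
name    | category   
--------+------------
Charger | Apparel    
Camera  | Tools      
Phone   | Sports     
Pen     | Tools      
Lamp    | Electronics
Tablet  | Apparel    


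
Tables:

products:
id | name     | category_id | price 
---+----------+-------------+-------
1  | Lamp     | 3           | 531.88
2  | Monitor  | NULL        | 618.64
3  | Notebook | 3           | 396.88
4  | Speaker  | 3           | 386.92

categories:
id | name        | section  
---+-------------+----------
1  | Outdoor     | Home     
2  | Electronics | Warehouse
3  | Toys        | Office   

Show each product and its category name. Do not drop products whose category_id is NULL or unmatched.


LEFT JOIN keeps every row from products (the left table); where category_id has no match in categories, the category columns become NULL. Walk through each product:
  - product 1 (Lamp): category_id=3 -> matches Toys
  - product 2 (Monitor): category_id=NULL, no match -> kept with NULL
  - product 3 (Notebook): category_id=3 -> matches Toys
  - product 4 (Speaker): category_id=3 -> matches Toys
All 4 rows appear; 1 has NULL category.

SQL:
SELECT a.name, b.name AS category
FROM products a
LEFT JOIN categories b ON a.category_id = b.id

Result:
name     | category
---------+---------
Lamp     | Toys    
Monitor  | NULL    
Notebook | Toys    
Speaker  | Toys    


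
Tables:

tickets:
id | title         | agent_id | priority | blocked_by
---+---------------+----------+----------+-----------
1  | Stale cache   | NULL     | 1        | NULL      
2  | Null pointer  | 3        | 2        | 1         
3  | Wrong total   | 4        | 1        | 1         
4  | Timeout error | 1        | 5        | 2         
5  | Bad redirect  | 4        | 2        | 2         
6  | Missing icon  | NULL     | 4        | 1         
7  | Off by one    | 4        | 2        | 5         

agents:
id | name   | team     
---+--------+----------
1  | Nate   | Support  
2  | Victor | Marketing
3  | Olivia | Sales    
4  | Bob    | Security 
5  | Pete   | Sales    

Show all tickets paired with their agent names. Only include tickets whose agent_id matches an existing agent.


INNER JOIN keeps only tickets rows whose agent_id matches an id in agents. Walk through each ticket:
  - ticket 1 (Stale cache): agent_id=NULL, no match -> dropped
  - ticket 2 (Null pointer): agent_id=3 -> matches Olivia
  - ticket 3 (Wrong total): agent_id=4 -> matches Bob
  - ticket 4 (Timeout error): agent_id=1 -> matches Nate
  - ticket 5 (Bad redirect): agent_id=4 -> matches Bob
  - ticket 6 (Missing icon): agent_id=NULL, no match -> dropped
  - ticket 7 (Off by one): agent_id=4 -> matches Bob
So 2 of 7 rows are dropped.

SQL:
SELECT a.title, b.name AS agent
FROM tickets a
INNER JOIN agents b ON a.agent_id = b.id

Result:
title         | agent 
--------------+-------
Null pointer  | Olivia
Wrong total   | Bob   
Timeout error | Nate  
Bad redirect  | Bob   
Off by one    | Bob   


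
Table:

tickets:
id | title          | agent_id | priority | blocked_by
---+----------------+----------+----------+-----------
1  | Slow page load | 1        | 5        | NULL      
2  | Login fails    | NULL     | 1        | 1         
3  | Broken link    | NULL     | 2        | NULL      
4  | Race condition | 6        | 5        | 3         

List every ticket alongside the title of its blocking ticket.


This is a self-join: tickets is joined to a second copy of itself, matching each row's blocked_by to another row's id. Use LEFT JOIN so rows with blocked_by=NULL are kept.
  - ticket 1 (Slow page load): blocked_by=NULL -> NULL
  - ticket 2 (Login fails): blocked_by=1 -> Slow page load
  - ticket 3 (Broken link): blocked_by=NULL -> NULL
  - ticket 4 (Race condition): blocked_by=3 -> Broken link

SQL:
SELECT a.title AS item, b.title AS blocked_by
FROM tickets a
LEFT JOIN tickets b ON a.blocked_by = b.id

Result:
item           | blocked_by    
---------------+---------------
Slow page load | NULL          
Login fails    | Slow page load
Broken link    | NULL          
Race condition | Broken link   


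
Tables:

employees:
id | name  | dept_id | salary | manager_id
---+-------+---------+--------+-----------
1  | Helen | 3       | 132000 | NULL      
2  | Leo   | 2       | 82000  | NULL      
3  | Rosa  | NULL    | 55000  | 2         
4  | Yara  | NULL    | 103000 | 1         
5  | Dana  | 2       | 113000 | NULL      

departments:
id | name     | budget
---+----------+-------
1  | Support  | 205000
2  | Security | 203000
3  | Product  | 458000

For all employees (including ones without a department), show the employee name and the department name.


LEFT JOIN keeps every row from employees (the left table); where dept_id has no match in departments, the department columns become NULL. Walk through each employee:
  - employee 1 (Helen): dept_id=3 -> matches Product
  - employee 2 (Leo): dept_id=2 -> matches Security
  - employee 3 (Rosa): dept_id=NULL, no match -> kept with NULL
  - employee 4 (Yara): dept_id=NULL, no match -> kept with NULL
  - employee 5 (Dana): dept_id=2 -> matches Security
All 5 rows appear; 2 have NULL department.

SQL:
SELECT a.name, b.name AS department
FROM employees a
LEFT JOIN departments b ON a.dept_id = b.id

Result:
name  | department
------+-----------
Helen | Product   
Leo   | Security  
Rosa  | NULL      
Yara  | NULL      
Dana  | Security  


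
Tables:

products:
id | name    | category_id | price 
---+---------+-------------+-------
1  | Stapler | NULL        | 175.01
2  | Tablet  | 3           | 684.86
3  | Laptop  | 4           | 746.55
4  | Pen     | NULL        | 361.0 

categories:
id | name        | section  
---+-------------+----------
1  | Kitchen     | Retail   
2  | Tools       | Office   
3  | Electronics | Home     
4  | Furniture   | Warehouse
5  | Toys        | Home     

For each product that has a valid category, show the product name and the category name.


INNER JOIN keeps only products rows whose category_id matches an id in categories. Walk through each product:
  - product 1 (Stapler): category_id=NULL, no match -> dropped
  - product 2 (Tablet): category_id=3 -> matches Electronics
  - product 3 (Laptop): category_id=4 -> matches Furniture
  - product 4 (Pen): category_id=NULL, no match -> dropped
So 2 of 4 rows are dropped.

SQL:
SELECT a.name, b.name AS category
FROM products a
INNER JOIN categories b ON a.category_id = b.id

Result:
name   | category   
-------+------------
Tablet | Electronics
Laptop | Furniture  


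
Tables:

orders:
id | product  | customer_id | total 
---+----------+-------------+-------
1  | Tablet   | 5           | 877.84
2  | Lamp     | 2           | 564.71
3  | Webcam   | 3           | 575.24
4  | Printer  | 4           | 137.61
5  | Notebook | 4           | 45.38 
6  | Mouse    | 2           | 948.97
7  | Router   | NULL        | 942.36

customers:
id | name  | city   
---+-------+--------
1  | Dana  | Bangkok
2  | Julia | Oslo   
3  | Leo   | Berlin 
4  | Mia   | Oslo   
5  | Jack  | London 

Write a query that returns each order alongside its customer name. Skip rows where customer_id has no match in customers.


INNER JOIN keeps only orders rows whose customer_id matches an id in customers. Walk through each order:
  - order 1 (Tablet): customer_id=5 -> matches Jack
  - order 2 (Lamp): customer_id=2 -> matches Julia
  - order 3 (Webcam): customer_id=3 -> matches Leo
  - order 4 (Printer): customer_id=4 -> matches Mia
  - order 5 (Notebook): customer_id=4 -> matches Mia
  - order 6 (Mouse): customer_id=2 -> matches Julia
  - order 7 (Router): customer_id=NULL, no match -> dropped
So 1 of 7 rows is dropped.

SQL:
SELECT a.product, b.name AS customer
FROM orders a
INNER JOIN customers b ON a.customer_id = b.id

Result:
product  | customer
---------+---------
Tablet   | Jack    
Lamp     | Julia   
Webcam   | Leo     
Printer  | Mia     
Notebook | Mia     
Mouse    | Julia   


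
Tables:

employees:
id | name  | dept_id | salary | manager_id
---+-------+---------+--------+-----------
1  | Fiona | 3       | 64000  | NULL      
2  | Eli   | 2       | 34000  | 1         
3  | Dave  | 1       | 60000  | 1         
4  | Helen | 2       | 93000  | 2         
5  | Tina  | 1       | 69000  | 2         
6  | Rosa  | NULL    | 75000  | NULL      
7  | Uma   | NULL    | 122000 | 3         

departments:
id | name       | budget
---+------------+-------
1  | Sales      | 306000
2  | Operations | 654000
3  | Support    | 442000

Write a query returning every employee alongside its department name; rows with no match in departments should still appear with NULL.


LEFT JOIN keeps every row from employees (the left table); where dept_id has no match in departments, the department columns become NULL. Walk through each employee:
  - employee 1 (Fiona): dept_id=3 -> matches Support
  - employee 2 (Eli): dept_id=2 -> matches Operations
  - employee 3 (Dave): dept_id=1 -> matches Sales
  - employee 4 (Helen): dept_id=2 -> matches Operations
  - employee 5 (Tina): dept_id=1 -> matches Sales
  - employee 6 (Rosa): dept_id=NULL, no match -> kept with NULL
  - employee 7 (Uma): dept_id=NULL, no match -> kept with NULL
All 7 rows appear; 2 have NULL department.

SQL:
SELECT a.name, b.name AS department
FROM employees a
LEFT JOIN departments b ON a.dept_id = b.id

Result:
name  | department
------+-----------
Fiona | Support   
Eli   | Operations
Dave  | Sales     
Helen | Operations
Tina  | Sales     
Rosa  | NULL      
Uma   | NULL      


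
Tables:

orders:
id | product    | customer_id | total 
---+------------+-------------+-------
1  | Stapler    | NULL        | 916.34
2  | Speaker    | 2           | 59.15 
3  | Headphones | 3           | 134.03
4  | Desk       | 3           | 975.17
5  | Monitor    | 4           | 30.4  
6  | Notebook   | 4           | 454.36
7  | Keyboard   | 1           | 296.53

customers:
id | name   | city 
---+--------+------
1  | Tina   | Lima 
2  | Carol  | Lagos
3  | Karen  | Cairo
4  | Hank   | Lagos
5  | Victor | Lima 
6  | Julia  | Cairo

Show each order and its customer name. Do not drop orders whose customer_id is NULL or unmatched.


LEFT JOIN keeps every row from orders (the left table); where customer_id has no match in customers, the customer columns become NULL. Walk through each order:
  - order 1 (Stapler): customer_id=NULL, no match -> kept with NULL
  - order 2 (Speaker): customer_id=2 -> matches Carol
  - order 3 (Headphones): customer_id=3 -> matches Karen
  - order 4 (Desk): customer_id=3 -> matches Karen
  - order 5 (Monitor): customer_id=4 -> matches Hank
  - order 6 (Notebook): customer_id=4 -> matches Hank
  - order 7 (Keyboard): customer_id=1 -> matches Tina
All 7 rows appear; 1 has NULL customer.

SQL:
SELECT a.product, b.name AS customer
FROM orders a
LEFT JOIN customers b ON a.customer_id = b.id

Result:
product    | customer
-----------+---------
Stapler    | NULL    
Speaker    | Carol   
Headphones | Karen   
Desk       | Karen   
Monitor    | Hank    
Notebook   | Hank    
Keyboard   | Tina    


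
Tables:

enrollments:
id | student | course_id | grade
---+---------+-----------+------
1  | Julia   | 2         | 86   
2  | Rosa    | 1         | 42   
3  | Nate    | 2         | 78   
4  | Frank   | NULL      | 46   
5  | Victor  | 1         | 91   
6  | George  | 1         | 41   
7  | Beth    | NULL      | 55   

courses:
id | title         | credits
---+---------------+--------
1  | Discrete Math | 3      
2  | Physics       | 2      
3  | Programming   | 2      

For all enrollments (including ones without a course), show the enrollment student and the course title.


LEFT JOIN keeps every row from enrollments (the left table); where course_id has no match in courses, the course columns become NULL. Walk through each enrollment:
  - enrollment 1 (Julia): course_id=2 -> matches Physics
  - enrollment 2 (Rosa): course_id=1 -> matches Discrete Math
  - enrollment 3 (Nate): course_id=2 -> matches Physics
  - enrollment 4 (Frank): course_id=NULL, no match -> kept with NULL
  - enrollment 5 (Victor): course_id=1 -> matches Discrete Math
  - enrollment 6 (George): course_id=1 -> matches Discrete Math
  - enrollment 7 (Beth): course_id=NULL, no match -> kept with NULL
All 7 rows appear; 2 have NULL course.

SQL:
SELECT a.student, b.title AS course
FROM enrollments a
LEFT JOIN courses b ON a.course_id = b.id

Result:
student | course       
--------+--------------
Julia   | Physics      
Rosa    | Discrete Math
Nate    | Physics      
Frank   | NULL         
Victor  | Discrete Math
George  | Discrete Math
Beth    | NULL         


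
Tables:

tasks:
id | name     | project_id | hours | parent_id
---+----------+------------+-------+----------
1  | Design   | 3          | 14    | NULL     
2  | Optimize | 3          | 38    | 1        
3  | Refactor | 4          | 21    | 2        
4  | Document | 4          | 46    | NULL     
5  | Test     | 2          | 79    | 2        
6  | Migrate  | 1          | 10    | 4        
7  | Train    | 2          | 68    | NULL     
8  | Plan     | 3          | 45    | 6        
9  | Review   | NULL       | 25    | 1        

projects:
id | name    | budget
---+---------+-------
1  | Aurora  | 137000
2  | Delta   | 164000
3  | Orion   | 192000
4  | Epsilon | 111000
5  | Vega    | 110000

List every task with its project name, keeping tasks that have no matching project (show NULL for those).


LEFT JOIN keeps every row from tasks (the left table); where project_id has no match in projects, the project columns become NULL. Walk through each task:
  - task 1 (Design): project_id=3 -> matches Orion
  - task 2 (Optimize): project_id=3 -> matches Orion
  - task 3 (Refactor): project_id=4 -> matches Epsilon
  - task 4 (Document): project_id=4 -> matches Epsilon
  - task 5 (Test): project_id=2 -> matches Delta
  - task 6 (Migrate): project_id=1 -> matches Aurora
  - task 7 (Train): project_id=2 -> matches Delta
  - task 8 (Plan): project_id=3 -> matches Orion
  - task 9 (Review): project_id=NULL, no match -> kept with NULL
All 9 rows appear; 1 has NULL project.

SQL:
SELECT a.name, b.name AS project
FROM tasks a
LEFT JOIN projects b ON a.project_id = b.id

Result:
name     | project
---------+--------
Design   | Orion  
Optimize | Orion  
Refactor | Epsilon
Document | Epsilon
Test     | Delta  
Migrate  | Aurora 
Train    | Delta  
Plan     | Orion  
Review   | NULL   


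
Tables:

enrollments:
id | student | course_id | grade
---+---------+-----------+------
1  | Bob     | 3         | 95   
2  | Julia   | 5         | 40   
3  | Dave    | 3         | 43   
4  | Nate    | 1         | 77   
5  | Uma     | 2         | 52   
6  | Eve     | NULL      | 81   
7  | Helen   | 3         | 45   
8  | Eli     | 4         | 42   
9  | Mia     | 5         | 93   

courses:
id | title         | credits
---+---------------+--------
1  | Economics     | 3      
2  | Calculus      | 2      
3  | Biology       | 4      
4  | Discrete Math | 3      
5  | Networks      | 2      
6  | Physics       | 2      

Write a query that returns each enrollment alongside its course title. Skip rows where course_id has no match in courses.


INNER JOIN keeps only enrollments rows whose course_id matches an id in courses. Walk through each enrollment:
  - enrollment 1 (Bob): course_id=3 -> matches Biology
  - enrollment 2 (Julia): course_id=5 -> matches Networks
  - enrollment 3 (Dave): course_id=3 -> matches Biology
  - enrollment 4 (Nate): course_id=1 -> matches Economics
  - enrollment 5 (Uma): course_id=2 -> matches Calculus
  - enrollment 6 (Eve): course_id=NULL, no match -> dropped
  - enrollment 7 (Helen): course_id=3 -> matches Biology
  - enrollment 8 (Eli): course_id=4 -> matches Discrete Math
  - enrollment 9 (Mia): course_id=5 -> matches Networks
So 1 of 9 rows is dropped.

SQL:
SELECT a.student, b.title AS course
FROM enrollments a
INNER JOIN courses b ON a.course_id = b.id

Result:
student | course       
--------+--------------
Bob     | Biology      
Julia   | Networks     
Dave    | Biology      
Nate    | Economics    
Uma     | Calculus     
Helen   | Biology      
Eli     | Discrete Math
Mia     | Networks     


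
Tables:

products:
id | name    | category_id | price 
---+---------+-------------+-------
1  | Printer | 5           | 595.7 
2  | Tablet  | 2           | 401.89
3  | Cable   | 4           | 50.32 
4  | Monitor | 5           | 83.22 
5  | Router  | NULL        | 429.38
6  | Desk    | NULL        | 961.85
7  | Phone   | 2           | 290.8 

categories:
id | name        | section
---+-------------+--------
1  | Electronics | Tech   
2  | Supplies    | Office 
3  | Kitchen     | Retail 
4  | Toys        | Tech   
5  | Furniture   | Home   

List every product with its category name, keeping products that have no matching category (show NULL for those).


LEFT JOIN keeps every row from products (the left table); where category_id has no match in categories, the category columns become NULL. Walk through each product:
  - product 1 (Printer): category_id=5 -> matches Furniture
  - product 2 (Tablet): category_id=2 -> matches Supplies
  - product 3 (Cable): category_id=4 -> matches Toys
  - product 4 (Monitor): category_id=5 -> matches Furniture
  - product 5 (Router): category_id=NULL, no match -> kept with NULL
  - product 6 (Desk): category_id=NULL, no match -> kept with NULL
  - product 7 (Phone): category_id=2 -> matches Supplies
All 7 rows appear; 2 have NULL category.

SQL:
SELECT a.name, b.name AS category
FROM products a
LEFT JOIN categories b ON a.category_id = b.id

Result:
name    | category 
--------+----------
Printer | Furniture
Tablet  | Supplies 
Cable   | Toys     
Monitor | Furniture
Router  | NULL     
Desk    | NULL     
Phone   | Supplies 


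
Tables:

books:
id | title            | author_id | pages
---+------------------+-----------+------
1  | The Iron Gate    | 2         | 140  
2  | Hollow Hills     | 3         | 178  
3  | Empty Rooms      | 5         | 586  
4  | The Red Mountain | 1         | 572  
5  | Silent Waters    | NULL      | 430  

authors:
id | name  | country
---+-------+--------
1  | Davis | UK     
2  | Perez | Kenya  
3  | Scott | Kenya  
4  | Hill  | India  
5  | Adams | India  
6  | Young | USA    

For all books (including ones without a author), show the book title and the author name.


LEFT JOIN keeps every row from books (the left table); where author_id has no match in authors, the author columns become NULL. Walk through each book:
  - book 1 (The Iron Gate): author_id=2 -> matches Perez
  - book 2 (Hollow Hills): author_id=3 -> matches Scott
  - book 3 (Empty Rooms): author_id=5 -> matches Adams
  - book 4 (The Red Mountain): author_id=1 -> matches Davis
  - book 5 (Silent Waters): author_id=NULL, no match -> kept with NULL
All 5 rows appear; 1 has NULL author.

SQL:
SELECT a.title, b.name AS author
FROM books a
LEFT JOIN authors b ON a.author_id = b.id

Result:
title            | author
-----------------+-------
The Iron Gate    | Perez 
Hollow Hills     | Scott 
Empty Rooms      | Adams 
The Red Mountain | Davis 
Silent Waters    | NULL  


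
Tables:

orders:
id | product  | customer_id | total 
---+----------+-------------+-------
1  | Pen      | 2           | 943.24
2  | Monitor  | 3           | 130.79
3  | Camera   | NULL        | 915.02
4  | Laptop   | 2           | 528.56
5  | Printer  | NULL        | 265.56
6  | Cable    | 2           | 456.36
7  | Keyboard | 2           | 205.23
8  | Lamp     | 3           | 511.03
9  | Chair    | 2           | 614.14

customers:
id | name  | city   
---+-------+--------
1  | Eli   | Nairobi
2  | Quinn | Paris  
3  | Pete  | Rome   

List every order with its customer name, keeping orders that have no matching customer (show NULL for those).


LEFT JOIN keeps every row from orders (the left table); where customer_id has no match in customers, the customer columns become NULL. Walk through each order:
  - order 1 (Pen): customer_id=2 -> matches Quinn
  - order 2 (Monitor): customer_id=3 -> matches Pete
  - order 3 (Camera): customer_id=NULL, no match -> kept with NULL
  - order 4 (Laptop): customer_id=2 -> matches Quinn
  - order 5 (Printer): customer_id=NULL, no match -> kept with NULL
  - order 6 (Cable): customer_id=2 -> matches Quinn
  - order 7 (Keyboard): customer_id=2 -> matches Quinn
  - order 8 (Lamp): customer_id=3 -> matches Pete
  - order 9 (Chair): customer_id=2 -> matches Quinn
All 9 rows appear; 2 have NULL customer.

SQL:
SELECT a.product, b.name AS customer
FROM orders a
LEFT JOIN customers b ON a.customer_id = b.id

Result:
product  | customer
---------+---------
Pen      | Quinn   
Monitor  | Pete    
Camera   | NULL    
Laptop   | Quinn   
Printer  | NULL    
Cable    | Quinn   
Keyboard | Quinn   
Lamp     | Pete    
Chair    | Quinn   


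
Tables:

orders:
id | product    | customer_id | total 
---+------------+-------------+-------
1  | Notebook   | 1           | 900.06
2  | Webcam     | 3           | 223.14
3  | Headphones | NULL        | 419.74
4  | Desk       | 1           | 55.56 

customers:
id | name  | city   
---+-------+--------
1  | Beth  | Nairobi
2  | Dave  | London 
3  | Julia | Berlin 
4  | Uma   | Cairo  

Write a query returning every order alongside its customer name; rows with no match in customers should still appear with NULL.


LEFT JOIN keeps every row from orders (the left table); where customer_id has no match in customers, the customer columns become NULL. Walk through each order:
  - order 1 (Notebook): customer_id=1 -> matches Beth
  - order 2 (Webcam): customer_id=3 -> matches Julia
  - order 3 (Headphones): customer_id=NULL, no match -> kept with NULL
  - order 4 (Desk): customer_id=1 -> matches Beth
All 4 rows appear; 1 has NULL customer.

SQL:
SELECT a.product, b.name AS customer
FROM orders a
LEFT JOIN customers b ON a.customer_id = b.id

Result:
product    | customer
-----------+---------
Notebook   | Beth    
Webcam     | Julia   
Headphones | NULL    
Desk       | Beth    


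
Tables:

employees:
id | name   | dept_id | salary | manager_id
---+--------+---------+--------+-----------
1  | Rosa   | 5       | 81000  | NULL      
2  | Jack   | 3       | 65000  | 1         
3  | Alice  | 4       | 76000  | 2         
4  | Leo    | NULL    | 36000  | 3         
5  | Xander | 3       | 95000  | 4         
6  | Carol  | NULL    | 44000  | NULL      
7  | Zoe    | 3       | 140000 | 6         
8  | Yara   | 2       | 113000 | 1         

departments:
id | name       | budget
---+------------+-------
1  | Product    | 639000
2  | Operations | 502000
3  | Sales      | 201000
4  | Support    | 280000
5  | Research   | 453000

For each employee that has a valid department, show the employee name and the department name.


INNER JOIN keeps only employees rows whose dept_id matches an id in departments. Walk through each employee:
  - employee 1 (Rosa): dept_id=5 -> matches Research
  - employee 2 (Jack): dept_id=3 -> matches Sales
  - employee 3 (Alice): dept_id=4 -> matches Support
  - employee 4 (Leo): dept_id=NULL, no match -> dropped
  - employee 5 (Xander): dept_id=3 -> matches Sales
  - employee 6 (Carol): dept_id=NULL, no match -> dropped
  - employee 7 (Zoe): dept_id=3 -> matches Sales
  - employee 8 (Yara): dept_id=2 -> matches Operations
So 2 of 8 rows are dropped.

SQL:
SELECT a.name, b.name AS department
FROM employees a
INNER JOIN departments b ON a.dept_id = b.id

Result:
name   | department
-------+-----------
Rosa   | Research  
Jack   | Sales     
Alice  | Support   
Xander | Sales     
Zoe    | Sales     
Yara   | Operations
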